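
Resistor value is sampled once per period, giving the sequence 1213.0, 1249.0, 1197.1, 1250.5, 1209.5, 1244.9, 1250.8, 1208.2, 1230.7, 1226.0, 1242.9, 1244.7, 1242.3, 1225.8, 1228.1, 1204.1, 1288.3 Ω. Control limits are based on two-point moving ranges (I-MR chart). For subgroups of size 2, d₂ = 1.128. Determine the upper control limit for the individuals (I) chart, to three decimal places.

1306.088

X̄ = (1213.0 + 1249.0 + 1197.1 + 1250.5 + 1209.5 + 1244.9 + 1250.8 + 1208.2 + 1230.7 + 1226.0 + 1242.9 + 1244.7 + 1242.3 + 1225.8 + 1228.1 + 1204.1 + 1288.3) / 17 = 1232.7000
Moving ranges: 36.0, 51.9, 53.4, 41.0, 35.4, 5.9, 42.6, 22.5, 4.7, 16.9, 1.8, 2.4, 16.5, 2.3, 24.0, 84.2; M̄R̄ = 441.5000 / 16 = 27.5938
UCL = X̄ + 3·M̄R̄/d₂ = 1232.7000 + 3 × 27.5938 / 1.128 = 1306.0876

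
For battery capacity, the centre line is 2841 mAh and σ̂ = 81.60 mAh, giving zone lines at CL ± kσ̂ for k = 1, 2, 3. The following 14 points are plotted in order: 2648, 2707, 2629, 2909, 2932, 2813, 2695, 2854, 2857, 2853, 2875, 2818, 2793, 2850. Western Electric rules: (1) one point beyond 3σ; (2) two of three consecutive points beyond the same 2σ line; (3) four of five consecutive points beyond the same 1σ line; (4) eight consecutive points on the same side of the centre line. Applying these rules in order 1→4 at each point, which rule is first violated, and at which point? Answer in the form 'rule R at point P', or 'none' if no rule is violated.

Zone of each point (C = within 1σ̂, B = 1σ̂–2σ̂, A = 2σ̂–3σ̂, * = beyond 3σ̂; sign = side of CL): 1:-A, 2:-B, 3:-A, 4:+C, 5:+B, 6:-C, 7:-B, 8:+C, 9:+C, 10:+C, 11:+C, 12:-C, 13:-C, 14:+C
Rule 2 (two of three consecutive points beyond the same 2σ limit) is satisfied at point 3.

rule 2 at point 3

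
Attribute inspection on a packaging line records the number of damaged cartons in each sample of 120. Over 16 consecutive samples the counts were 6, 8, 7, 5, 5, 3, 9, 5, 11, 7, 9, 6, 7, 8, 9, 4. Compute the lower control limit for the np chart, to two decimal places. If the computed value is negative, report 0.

0.00

p̄ = Σdᵢ / (k·n) = 109 / (16 × 120) = 0.05677
LCL = np̄ − 3·√(np̄(1−p̄)) = 6.8125 − 3 × 2.5349 = -0.7922 → 0 (negative, so LCL = 0)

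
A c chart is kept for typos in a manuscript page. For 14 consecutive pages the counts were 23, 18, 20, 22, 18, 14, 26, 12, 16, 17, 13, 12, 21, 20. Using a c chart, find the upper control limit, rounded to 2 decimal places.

c̄ = (23 + 18 + 20 + 22 + 18 + 14 + 26 + 12 + 16 + 17 + 13 + 12 + 21 + 20) / 14 = 252 / 14 = 18.0000
UCL = c̄ + 3√c̄ = 18.0000 + 3 × √18.0000 = 18.0000 + 3 × 4.2426 = 30.7279

30.73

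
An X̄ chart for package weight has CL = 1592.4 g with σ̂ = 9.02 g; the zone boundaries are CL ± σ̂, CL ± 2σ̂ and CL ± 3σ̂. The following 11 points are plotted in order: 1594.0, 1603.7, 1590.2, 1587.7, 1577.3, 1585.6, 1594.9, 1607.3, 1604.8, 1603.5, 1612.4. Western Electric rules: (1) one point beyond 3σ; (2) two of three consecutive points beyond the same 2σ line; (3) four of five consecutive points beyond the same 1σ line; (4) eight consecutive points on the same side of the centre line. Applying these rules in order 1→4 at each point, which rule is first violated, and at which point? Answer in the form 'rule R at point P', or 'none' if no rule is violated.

Zone of each point (C = within 1σ̂, B = 1σ̂–2σ̂, A = 2σ̂–3σ̂, * = beyond 3σ̂; sign = side of CL): 1:+C, 2:+B, 3:-C, 4:-C, 5:-B, 6:-C, 7:+C, 8:+B, 9:+B, 10:+B, 11:+A
Rule 3 (four of five consecutive points beyond the same 1σ limit) is satisfied at point 11.

rule 3 at point 11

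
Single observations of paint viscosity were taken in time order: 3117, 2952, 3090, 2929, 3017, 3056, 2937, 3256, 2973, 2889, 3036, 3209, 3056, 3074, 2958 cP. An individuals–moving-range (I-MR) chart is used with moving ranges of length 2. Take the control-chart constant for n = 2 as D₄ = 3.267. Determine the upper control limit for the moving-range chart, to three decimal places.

467.414

Moving ranges: 165, 138, 161, 88, 39, 119, 319, 283, 84, 147, 173, 153, 18, 116; M̄R̄ = 2003.0000 / 14 = 143.0714
UCL_MR = D₄·M̄R̄ = 3.267 × 143.0714 = 467.4144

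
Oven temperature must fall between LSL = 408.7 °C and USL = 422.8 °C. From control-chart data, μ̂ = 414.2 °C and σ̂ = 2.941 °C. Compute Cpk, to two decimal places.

0.62

Cpu = (USL − μ̂) / (3σ̂) = (422.8 − 414.2) / (3 × 2.941) = 0.9747; Cpl = (μ̂ − LSL) / (3σ̂) = (414.2 − 408.7) / (3 × 2.941) = 0.6234; Cpk = min(Cpu, Cpl) = 0.6234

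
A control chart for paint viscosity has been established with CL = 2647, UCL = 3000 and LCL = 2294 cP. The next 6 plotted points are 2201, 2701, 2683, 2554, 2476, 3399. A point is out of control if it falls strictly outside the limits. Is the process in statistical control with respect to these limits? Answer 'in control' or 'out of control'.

Compare each point to [2294, 3000]: sample 1 = 2201 < LCL; sample 6 = 3399 > UCL.

out of control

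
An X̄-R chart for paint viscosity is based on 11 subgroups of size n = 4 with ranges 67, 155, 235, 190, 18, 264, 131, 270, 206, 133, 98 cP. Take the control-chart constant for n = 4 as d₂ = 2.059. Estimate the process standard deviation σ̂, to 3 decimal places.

R̄ = (67 + 155 + 235 + 190 + 18 + 264 + 131 + 270 + 206 + 133 + 98) / 11 = 160.6364
σ̂ = R̄ / d₂ = 160.6364 / 2.059 = 78.0167

78.017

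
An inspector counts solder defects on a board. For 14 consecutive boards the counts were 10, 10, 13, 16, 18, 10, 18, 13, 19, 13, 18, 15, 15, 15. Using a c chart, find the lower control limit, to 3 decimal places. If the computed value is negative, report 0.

3.076

c̄ = (10 + 10 + 13 + 16 + 18 + 10 + 18 + 13 + 19 + 13 + 18 + 15 + 15 + 15) / 14 = 203 / 14 = 14.5000
LCL = c̄ − 3√c̄ = 14.5000 − 3 × 3.8079 = 3.0763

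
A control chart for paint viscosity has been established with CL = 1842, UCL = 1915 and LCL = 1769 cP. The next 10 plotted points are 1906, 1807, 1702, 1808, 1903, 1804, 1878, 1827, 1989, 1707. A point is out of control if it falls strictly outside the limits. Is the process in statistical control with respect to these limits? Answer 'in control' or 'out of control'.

Compare each point to [1769, 1915]: sample 3 = 1702 < LCL; sample 9 = 1989 > UCL; sample 10 = 1707 < LCL.

out of control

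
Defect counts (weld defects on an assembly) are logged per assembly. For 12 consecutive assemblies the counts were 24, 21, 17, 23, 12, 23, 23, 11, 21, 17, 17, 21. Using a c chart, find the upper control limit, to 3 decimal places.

32.301

c̄ = (24 + 21 + 17 + 23 + 12 + 23 + 23 + 11 + 21 + 17 + 17 + 21) / 12 = 230 / 12 = 19.1667
UCL = c̄ + 3√c̄ = 19.1667 + 3 × √19.1667 = 19.1667 + 3 × 4.3780 = 32.3006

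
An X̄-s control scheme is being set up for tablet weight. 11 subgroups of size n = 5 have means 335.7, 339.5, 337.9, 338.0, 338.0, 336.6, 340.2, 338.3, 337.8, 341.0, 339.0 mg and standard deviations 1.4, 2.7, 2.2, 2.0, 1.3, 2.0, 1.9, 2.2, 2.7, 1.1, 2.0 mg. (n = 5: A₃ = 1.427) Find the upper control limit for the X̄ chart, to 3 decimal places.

341.153

X̄̄ = (335.7 + 339.5 + 337.9 + 338.0 + 338.0 + 336.6 + 340.2 + 338.3 + 337.8 + 341.0 + 339.0) / 11 = 338.3636
s̄ = (1.4 + 2.7 + 2.2 + 2.0 + 1.3 + 2.0 + 1.9 + 2.2 + 2.7 + 1.1 + 2.0) / 11 = 1.9545
UCL = X̄̄ + A₃·s̄ = 338.3636 + 1.427 × 1.9545 = 341.1528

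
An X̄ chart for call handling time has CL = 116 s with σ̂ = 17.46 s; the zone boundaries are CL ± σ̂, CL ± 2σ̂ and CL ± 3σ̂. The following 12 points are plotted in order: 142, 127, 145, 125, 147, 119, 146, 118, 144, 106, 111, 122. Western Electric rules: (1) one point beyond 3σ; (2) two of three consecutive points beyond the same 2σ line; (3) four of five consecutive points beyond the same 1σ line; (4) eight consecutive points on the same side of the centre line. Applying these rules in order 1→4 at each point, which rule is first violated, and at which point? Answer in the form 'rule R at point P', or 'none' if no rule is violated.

rule 4 at point 8

Zone of each point (C = within 1σ̂, B = 1σ̂–2σ̂, A = 2σ̂–3σ̂, * = beyond 3σ̂; sign = side of CL): 1:+B, 2:+C, 3:+B, 4:+C, 5:+B, 6:+C, 7:+B, 8:+C, 9:+B, 10:-C, 11:-C, 12:+C
Rule 4 (eight consecutive points on the same side of the centre line) is satisfied at point 8.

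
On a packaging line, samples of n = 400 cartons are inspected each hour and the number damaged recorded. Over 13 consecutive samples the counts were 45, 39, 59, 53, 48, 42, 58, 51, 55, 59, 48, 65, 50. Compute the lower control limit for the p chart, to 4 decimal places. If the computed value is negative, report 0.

p̄ = Σdᵢ / (k·n) = 672 / (13 × 400) = 0.12923
LCL = p̄ − 3·√(p̄(1−p̄)/n) = 0.12923 − 3 × 0.01677 = 0.07891

0.0789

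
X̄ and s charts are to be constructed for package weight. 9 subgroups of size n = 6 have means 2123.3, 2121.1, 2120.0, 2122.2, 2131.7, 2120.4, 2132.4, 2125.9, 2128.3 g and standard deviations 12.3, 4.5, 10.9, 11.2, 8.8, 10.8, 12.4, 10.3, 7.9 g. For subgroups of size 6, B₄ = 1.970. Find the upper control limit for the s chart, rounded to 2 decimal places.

19.50

s̄ = (12.3 + 4.5 + 10.9 + 11.2 + 8.8 + 10.8 + 12.4 + 10.3 + 7.9) / 9 = 9.9000
UCL_s = B₄·s̄ = 1.970 × 9.9000 = 19.5030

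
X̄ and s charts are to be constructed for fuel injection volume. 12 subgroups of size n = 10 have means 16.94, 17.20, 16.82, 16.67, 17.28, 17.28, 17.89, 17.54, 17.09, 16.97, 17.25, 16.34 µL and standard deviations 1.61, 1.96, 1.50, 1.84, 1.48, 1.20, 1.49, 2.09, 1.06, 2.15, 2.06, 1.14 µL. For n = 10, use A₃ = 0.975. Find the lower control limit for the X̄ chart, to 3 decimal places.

X̄̄ = (16.94 + 17.20 + 16.82 + 16.67 + 17.28 + 17.28 + 17.89 + 17.54 + 17.09 + 16.97 + 17.25 + 16.34) / 12 = 17.1058
s̄ = (1.61 + 1.96 + 1.50 + 1.84 + 1.48 + 1.20 + 1.49 + 2.09 + 1.06 + 2.15 + 2.06 + 1.14) / 12 = 1.6317
LCL = X̄̄ − A₃·s̄ = 17.1058 − 0.975 × 1.6317 = 15.5150

15.515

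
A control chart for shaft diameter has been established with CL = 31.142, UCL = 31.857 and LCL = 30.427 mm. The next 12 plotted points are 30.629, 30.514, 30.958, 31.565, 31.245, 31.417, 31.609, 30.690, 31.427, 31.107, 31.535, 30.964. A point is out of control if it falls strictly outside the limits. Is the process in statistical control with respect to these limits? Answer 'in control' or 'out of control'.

in control

All 12 points lie within [30.427, 31.857].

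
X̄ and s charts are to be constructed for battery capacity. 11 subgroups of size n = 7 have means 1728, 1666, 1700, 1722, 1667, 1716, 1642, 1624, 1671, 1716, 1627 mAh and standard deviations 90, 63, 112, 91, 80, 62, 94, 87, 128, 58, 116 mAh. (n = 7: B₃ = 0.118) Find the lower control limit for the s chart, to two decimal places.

s̄ = (90 + 63 + 112 + 91 + 80 + 62 + 94 + 87 + 128 + 58 + 116) / 11 = 89.1818
LCL_s = B₃·s̄ = 0.118 × 89.1818 = 10.5235

10.52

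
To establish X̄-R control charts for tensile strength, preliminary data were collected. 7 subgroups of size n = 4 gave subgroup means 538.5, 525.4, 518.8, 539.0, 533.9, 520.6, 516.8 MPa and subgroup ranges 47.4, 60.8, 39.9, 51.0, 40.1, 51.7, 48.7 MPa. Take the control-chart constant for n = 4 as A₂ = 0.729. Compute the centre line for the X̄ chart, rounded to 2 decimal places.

X̄̄ = (538.5 + 525.4 + 518.8 + 539.0 + 533.9 + 520.6 + 516.8) / 7 = 3693.0000 / 7 = 527.5714
CL = X̄̄ = 527.5714

527.57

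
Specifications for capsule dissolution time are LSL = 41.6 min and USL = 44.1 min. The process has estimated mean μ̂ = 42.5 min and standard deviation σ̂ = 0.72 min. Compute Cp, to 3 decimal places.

Cp = (USL − LSL) / (6σ̂) = (44.1 − 41.6) / (6 × 0.72) = 2.5000 / 4.3200 = 0.5787

0.579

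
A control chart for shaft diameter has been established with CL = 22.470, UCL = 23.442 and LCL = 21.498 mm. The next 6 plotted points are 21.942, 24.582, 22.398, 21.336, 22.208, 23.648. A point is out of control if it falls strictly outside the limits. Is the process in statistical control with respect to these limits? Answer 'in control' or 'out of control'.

Compare each point to [21.498, 23.442]: sample 2 = 24.582 > UCL; sample 4 = 21.336 < LCL; sample 6 = 23.648 > UCL.

out of control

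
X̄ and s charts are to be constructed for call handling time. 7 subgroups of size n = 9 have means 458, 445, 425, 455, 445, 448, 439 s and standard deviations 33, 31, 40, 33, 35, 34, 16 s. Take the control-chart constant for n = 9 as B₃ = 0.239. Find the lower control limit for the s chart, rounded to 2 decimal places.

s̄ = (33 + 31 + 40 + 33 + 35 + 34 + 16) / 7 = 31.7143
LCL_s = B₃·s̄ = 0.239 × 31.7143 = 7.5797

7.58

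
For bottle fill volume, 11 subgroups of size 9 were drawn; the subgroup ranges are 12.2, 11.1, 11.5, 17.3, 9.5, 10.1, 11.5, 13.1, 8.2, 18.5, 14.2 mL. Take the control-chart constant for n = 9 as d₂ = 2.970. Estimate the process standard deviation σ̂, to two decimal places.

4.20

R̄ = (12.2 + 11.1 + 11.5 + 17.3 + 9.5 + 10.1 + 11.5 + 13.1 + 8.2 + 18.5 + 14.2) / 11 = 12.4727
σ̂ = R̄ / d₂ = 12.4727 / 2.970 = 4.1996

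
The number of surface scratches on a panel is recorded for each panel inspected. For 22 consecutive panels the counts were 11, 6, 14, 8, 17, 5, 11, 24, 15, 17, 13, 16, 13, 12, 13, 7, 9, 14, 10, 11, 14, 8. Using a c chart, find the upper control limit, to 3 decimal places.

c̄ = (11 + 6 + 14 + 8 + 17 + 5 + 11 + 24 + 15 + 17 + 13 + 16 + 13 + 12 + 13 + 7 + 9 + 14 + 10 + 11 + 14 + 8) / 22 = 268 / 22 = 12.1818
UCL = c̄ + 3√c̄ = 12.1818 + 3 × √12.1818 = 12.1818 + 3 × 3.4902 = 22.6526

22.653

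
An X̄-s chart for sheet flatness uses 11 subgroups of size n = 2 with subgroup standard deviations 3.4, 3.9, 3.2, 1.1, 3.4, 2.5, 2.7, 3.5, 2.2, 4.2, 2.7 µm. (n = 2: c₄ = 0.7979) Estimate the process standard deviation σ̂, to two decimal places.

s̄ = (3.4 + 3.9 + 3.2 + 1.1 + 3.4 + 2.5 + 2.7 + 3.5 + 2.2 + 4.2 + 2.7) / 11 = 2.9818
σ̂ = s̄ / c₄ = 2.9818 / 0.7979 = 3.7371

3.74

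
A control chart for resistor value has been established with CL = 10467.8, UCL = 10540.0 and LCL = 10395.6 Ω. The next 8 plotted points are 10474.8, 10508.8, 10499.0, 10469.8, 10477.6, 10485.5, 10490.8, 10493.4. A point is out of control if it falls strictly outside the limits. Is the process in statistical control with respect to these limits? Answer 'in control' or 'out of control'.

in control

All 8 points lie within [10395.6, 10540.0].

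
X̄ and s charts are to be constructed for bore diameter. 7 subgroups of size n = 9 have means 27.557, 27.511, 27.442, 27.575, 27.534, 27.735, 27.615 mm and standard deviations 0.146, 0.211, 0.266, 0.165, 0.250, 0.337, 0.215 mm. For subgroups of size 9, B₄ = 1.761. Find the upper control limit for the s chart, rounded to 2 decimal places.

s̄ = (0.146 + 0.211 + 0.266 + 0.165 + 0.250 + 0.337 + 0.215) / 7 = 0.2271
UCL_s = B₄·s̄ = 1.761 × 0.2271 = 0.4000

0.40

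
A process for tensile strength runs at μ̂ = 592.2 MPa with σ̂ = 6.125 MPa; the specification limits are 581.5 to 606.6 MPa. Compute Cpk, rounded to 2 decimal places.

0.58

Cpu = (USL − μ̂) / (3σ̂) = (606.6 − 592.2) / (3 × 6.125) = 0.7837; Cpl = (μ̂ − LSL) / (3σ̂) = (592.2 − 581.5) / (3 × 6.125) = 0.5823; Cpk = min(Cpu, Cpl) = 0.5823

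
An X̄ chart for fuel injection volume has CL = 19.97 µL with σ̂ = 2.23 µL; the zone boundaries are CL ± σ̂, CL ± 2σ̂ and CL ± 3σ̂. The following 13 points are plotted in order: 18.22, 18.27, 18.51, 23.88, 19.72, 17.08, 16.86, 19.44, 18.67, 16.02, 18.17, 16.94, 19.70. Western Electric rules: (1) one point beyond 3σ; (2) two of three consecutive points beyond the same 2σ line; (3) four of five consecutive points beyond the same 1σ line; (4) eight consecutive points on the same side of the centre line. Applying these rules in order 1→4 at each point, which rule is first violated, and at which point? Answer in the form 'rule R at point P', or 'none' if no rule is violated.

rule 4 at point 12

Zone of each point (C = within 1σ̂, B = 1σ̂–2σ̂, A = 2σ̂–3σ̂, * = beyond 3σ̂; sign = side of CL): 1:-C, 2:-C, 3:-C, 4:+B, 5:-C, 6:-B, 7:-B, 8:-C, 9:-C, 10:-B, 11:-C, 12:-B, 13:-C
Rule 4 (eight consecutive points on the same side of the centre line) is satisfied at point 12.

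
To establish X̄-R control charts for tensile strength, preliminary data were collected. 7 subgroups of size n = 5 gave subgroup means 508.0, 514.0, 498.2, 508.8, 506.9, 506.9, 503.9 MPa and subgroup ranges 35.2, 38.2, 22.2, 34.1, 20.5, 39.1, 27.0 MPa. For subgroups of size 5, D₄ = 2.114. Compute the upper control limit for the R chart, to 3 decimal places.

R̄ = (35.2 + 38.2 + 22.2 + 34.1 + 20.5 + 39.1 + 27.0) / 7 = 216.3000 / 7 = 30.9000
UCL_R = D₄·R̄ = 2.114 × 30.9000 = 65.3226

65.323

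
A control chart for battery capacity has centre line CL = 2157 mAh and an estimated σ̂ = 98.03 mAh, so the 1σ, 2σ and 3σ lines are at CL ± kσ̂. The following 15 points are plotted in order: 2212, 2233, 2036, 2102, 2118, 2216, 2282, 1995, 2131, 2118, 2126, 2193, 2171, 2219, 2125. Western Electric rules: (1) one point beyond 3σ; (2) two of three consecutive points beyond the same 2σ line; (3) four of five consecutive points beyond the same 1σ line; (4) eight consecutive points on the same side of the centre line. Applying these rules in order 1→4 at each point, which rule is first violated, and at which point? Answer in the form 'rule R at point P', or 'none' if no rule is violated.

Zone of each point (C = within 1σ̂, B = 1σ̂–2σ̂, A = 2σ̂–3σ̂, * = beyond 3σ̂; sign = side of CL): 1:+C, 2:+C, 3:-B, 4:-C, 5:-C, 6:+C, 7:+B, 8:-B, 9:-C, 10:-C, 11:-C, 12:+C, 13:+C, 14:+C, 15:-C
No rule fires across all 15 points.

none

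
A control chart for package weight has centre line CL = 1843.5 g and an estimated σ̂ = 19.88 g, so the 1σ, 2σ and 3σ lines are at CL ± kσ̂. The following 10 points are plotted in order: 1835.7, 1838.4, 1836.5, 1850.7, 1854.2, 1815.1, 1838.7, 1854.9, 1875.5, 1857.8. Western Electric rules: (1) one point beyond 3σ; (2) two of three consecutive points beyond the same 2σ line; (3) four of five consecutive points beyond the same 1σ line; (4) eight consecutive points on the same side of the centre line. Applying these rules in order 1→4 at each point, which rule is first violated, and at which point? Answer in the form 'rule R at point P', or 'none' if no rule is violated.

none

Zone of each point (C = within 1σ̂, B = 1σ̂–2σ̂, A = 2σ̂–3σ̂, * = beyond 3σ̂; sign = side of CL): 1:-C, 2:-C, 3:-C, 4:+C, 5:+C, 6:-B, 7:-C, 8:+C, 9:+B, 10:+C
No rule fires across all 10 points.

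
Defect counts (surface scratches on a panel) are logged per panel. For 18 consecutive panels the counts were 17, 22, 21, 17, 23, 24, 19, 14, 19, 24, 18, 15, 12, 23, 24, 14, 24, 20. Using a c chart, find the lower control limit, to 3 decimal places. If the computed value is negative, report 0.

c̄ = (17 + 22 + 21 + 17 + 23 + 24 + 19 + 14 + 19 + 24 + 18 + 15 + 12 + 23 + 24 + 14 + 24 + 20) / 18 = 350 / 18 = 19.4444
LCL = c̄ − 3√c̄ = 19.4444 − 3 × 4.4096 = 6.2157

6.216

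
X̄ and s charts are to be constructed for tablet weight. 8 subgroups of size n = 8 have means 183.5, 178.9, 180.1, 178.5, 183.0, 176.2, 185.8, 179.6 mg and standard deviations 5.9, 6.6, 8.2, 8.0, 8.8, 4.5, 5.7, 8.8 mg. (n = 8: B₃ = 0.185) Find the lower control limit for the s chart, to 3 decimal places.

s̄ = (5.9 + 6.6 + 8.2 + 8.0 + 8.8 + 4.5 + 5.7 + 8.8) / 8 = 7.0625
LCL_s = B₃·s̄ = 0.185 × 7.0625 = 1.3066

1.307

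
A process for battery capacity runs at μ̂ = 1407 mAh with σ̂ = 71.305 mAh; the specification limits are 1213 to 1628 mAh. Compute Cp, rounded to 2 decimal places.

Cp = (USL − LSL) / (6σ̂) = (1628 − 1213) / (6 × 71.305) = 415.0000 / 427.8300 = 0.9700

0.97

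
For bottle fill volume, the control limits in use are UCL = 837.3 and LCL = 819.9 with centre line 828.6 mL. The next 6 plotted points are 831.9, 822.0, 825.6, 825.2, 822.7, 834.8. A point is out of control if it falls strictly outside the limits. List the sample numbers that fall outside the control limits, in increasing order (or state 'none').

All 6 points lie within [819.9, 837.3].

none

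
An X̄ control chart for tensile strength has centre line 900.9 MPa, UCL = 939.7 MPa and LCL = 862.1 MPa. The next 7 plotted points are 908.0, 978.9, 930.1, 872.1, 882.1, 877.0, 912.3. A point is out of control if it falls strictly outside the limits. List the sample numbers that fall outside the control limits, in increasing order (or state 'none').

Compare each point to [862.1, 939.7]: sample 2 = 978.9 > UCL.

2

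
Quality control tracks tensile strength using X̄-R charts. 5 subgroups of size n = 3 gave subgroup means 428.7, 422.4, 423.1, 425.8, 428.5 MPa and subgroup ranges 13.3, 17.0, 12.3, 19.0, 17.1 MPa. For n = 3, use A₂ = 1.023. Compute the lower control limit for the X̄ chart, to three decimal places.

409.598

X̄̄ = (428.7 + 422.4 + 423.1 + 425.8 + 428.5) / 5 = 2128.5000 / 5 = 425.7000
R̄ = (13.3 + 17.0 + 12.3 + 19.0 + 17.1) / 5 = 78.7000 / 5 = 15.7400
LCL = X̄̄ − A₂·R̄ = 425.7000 − 1.023 × 15.7400 = 409.5980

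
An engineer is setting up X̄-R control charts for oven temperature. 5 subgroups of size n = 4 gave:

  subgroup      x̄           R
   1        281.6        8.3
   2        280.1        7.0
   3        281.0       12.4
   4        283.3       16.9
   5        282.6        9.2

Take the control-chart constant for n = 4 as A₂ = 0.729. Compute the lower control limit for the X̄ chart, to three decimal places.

X̄̄ = (281.6 + 280.1 + 281.0 + 283.3 + 282.6) / 5 = 1408.6000 / 5 = 281.7200
R̄ = (8.3 + 7.0 + 12.4 + 16.9 + 9.2) / 5 = 53.8000 / 5 = 10.7600
LCL = X̄̄ − A₂·R̄ = 281.7200 − 0.729 × 10.7600 = 273.8760

273.876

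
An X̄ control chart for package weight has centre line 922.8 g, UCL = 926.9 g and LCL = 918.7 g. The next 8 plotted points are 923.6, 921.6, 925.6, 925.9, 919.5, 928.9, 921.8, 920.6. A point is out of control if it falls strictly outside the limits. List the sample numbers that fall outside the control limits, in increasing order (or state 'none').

6

Compare each point to [918.7, 926.9]: sample 6 = 928.9 > UCL.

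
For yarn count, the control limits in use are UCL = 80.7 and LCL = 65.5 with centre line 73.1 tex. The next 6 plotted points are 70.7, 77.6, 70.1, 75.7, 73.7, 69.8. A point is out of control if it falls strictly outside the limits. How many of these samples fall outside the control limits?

All 6 points lie within [65.5, 80.7].

0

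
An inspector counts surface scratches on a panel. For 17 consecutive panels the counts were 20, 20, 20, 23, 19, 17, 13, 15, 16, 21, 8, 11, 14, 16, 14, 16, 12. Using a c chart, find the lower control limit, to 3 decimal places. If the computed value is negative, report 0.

4.110

c̄ = (20 + 20 + 20 + 23 + 19 + 17 + 13 + 15 + 16 + 21 + 8 + 11 + 14 + 16 + 14 + 16 + 12) / 17 = 275 / 17 = 16.1765
LCL = c̄ − 3√c̄ = 16.1765 − 3 × 4.0220 = 4.1105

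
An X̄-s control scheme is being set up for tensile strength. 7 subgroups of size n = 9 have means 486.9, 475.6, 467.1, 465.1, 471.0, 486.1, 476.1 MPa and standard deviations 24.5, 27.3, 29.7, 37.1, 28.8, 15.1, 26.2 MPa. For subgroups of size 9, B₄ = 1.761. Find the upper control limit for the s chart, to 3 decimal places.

47.472

s̄ = (24.5 + 27.3 + 29.7 + 37.1 + 28.8 + 15.1 + 26.2) / 7 = 26.9571
UCL_s = B₄·s̄ = 1.761 × 26.9571 = 47.4715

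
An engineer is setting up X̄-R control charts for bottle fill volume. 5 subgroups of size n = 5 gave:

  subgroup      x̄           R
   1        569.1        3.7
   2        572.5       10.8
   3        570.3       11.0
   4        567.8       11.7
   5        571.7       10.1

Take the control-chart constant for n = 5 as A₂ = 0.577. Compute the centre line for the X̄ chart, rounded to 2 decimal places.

570.28

X̄̄ = (569.1 + 572.5 + 570.3 + 567.8 + 571.7) / 5 = 2851.4000 / 5 = 570.2800
CL = X̄̄ = 570.2800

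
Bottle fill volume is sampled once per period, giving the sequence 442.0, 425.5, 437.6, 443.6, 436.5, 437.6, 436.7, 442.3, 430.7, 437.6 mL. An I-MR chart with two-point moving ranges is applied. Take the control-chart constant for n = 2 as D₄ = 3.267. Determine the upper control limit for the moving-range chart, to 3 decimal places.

Moving ranges: 16.5, 12.1, 6.0, 7.1, 1.1, 0.9, 5.6, 11.6, 6.9; M̄R̄ = 67.8000 / 9 = 7.5333
UCL_MR = D₄·M̄R̄ = 3.267 × 7.5333 = 24.6114

24.611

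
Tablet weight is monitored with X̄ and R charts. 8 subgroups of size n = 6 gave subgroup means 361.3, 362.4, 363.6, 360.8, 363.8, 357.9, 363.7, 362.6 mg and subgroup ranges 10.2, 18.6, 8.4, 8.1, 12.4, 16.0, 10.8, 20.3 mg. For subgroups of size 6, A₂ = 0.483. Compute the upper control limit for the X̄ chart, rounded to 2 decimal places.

X̄̄ = (361.3 + 362.4 + 363.6 + 360.8 + 363.8 + 357.9 + 363.7 + 362.6) / 8 = 2896.1000 / 8 = 362.0125
R̄ = (10.2 + 18.6 + 8.4 + 8.1 + 12.4 + 16.0 + 10.8 + 20.3) / 8 = 104.8000 / 8 = 13.1000
UCL = X̄̄ + A₂·R̄ = 362.0125 + 0.483 × 13.1000 = 368.3398

368.34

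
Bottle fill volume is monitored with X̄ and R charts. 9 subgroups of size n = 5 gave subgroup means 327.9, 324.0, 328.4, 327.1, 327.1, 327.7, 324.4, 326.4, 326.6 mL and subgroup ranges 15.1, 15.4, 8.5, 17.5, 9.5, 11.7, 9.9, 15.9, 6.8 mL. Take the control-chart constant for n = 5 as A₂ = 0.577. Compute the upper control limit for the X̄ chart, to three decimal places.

X̄̄ = (327.9 + 324.0 + 328.4 + 327.1 + 327.1 + 327.7 + 324.4 + 326.4 + 326.6) / 9 = 2939.6000 / 9 = 326.6222
R̄ = (15.1 + 15.4 + 8.5 + 17.5 + 9.5 + 11.7 + 9.9 + 15.9 + 6.8) / 9 = 110.3000 / 9 = 12.2556
UCL = X̄̄ + A₂·R̄ = 326.6222 + 0.577 × 12.2556 = 333.6937

333.694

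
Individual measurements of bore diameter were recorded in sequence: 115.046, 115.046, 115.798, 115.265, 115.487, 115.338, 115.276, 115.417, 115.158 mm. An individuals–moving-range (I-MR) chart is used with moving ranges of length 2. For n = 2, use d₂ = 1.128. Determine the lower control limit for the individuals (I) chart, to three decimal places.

X̄ = (115.046 + 115.046 + 115.798 + 115.265 + 115.487 + 115.338 + 115.276 + 115.417 + 115.158) / 9 = 115.3146
Moving ranges: 0.000, 0.752, 0.533, 0.222, 0.149, 0.062, 0.141, 0.259; M̄R̄ = 2.1180 / 8 = 0.2647
LCL = X̄ − 3·M̄R̄/d₂ = 115.3146 − 3 × 0.2647 / 1.128 = 114.6104

114.610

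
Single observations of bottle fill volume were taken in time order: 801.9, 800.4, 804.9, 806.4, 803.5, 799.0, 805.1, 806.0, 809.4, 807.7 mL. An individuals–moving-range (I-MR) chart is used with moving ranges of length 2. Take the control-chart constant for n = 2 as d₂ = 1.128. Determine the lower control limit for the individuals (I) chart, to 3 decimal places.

X̄ = (801.9 + 800.4 + 804.9 + 806.4 + 803.5 + 799.0 + 805.1 + 806.0 + 809.4 + 807.7) / 10 = 804.4300
Moving ranges: 1.5, 4.5, 1.5, 2.9, 4.5, 6.1, 0.9, 3.4, 1.7; M̄R̄ = 27.0000 / 9 = 3.0000
LCL = X̄ − 3·M̄R̄/d₂ = 804.4300 − 3 × 3.0000 / 1.128 = 796.4513

796.451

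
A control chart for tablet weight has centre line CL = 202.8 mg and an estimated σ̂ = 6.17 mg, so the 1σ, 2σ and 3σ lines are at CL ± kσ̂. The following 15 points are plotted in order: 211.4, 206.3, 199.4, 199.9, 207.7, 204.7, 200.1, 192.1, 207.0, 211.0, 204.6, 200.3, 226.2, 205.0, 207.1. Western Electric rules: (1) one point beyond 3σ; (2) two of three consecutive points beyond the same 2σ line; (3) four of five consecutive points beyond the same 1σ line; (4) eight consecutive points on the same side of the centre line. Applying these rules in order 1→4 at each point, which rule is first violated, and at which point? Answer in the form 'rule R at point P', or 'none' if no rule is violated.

rule 1 at point 13

Zone of each point (C = within 1σ̂, B = 1σ̂–2σ̂, A = 2σ̂–3σ̂, * = beyond 3σ̂; sign = side of CL): 1:+B, 2:+C, 3:-C, 4:-C, 5:+C, 6:+C, 7:-C, 8:-B, 9:+C, 10:+B, 11:+C, 12:-C, 13:+*, 14:+C, 15:+C
Rule 1 (one point beyond the 3σ limits) is satisfied at point 13.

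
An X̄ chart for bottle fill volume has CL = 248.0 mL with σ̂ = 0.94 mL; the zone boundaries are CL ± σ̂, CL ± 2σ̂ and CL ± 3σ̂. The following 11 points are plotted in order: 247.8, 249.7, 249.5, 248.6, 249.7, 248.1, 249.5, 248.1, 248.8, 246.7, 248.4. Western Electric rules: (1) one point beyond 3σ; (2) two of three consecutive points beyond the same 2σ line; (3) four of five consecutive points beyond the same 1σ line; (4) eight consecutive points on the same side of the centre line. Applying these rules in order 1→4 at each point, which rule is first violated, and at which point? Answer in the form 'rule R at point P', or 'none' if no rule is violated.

Zone of each point (C = within 1σ̂, B = 1σ̂–2σ̂, A = 2σ̂–3σ̂, * = beyond 3σ̂; sign = side of CL): 1:-C, 2:+B, 3:+B, 4:+C, 5:+B, 6:+C, 7:+B, 8:+C, 9:+C, 10:-B, 11:+C
Rule 4 (eight consecutive points on the same side of the centre line) is satisfied at point 9.

rule 4 at point 9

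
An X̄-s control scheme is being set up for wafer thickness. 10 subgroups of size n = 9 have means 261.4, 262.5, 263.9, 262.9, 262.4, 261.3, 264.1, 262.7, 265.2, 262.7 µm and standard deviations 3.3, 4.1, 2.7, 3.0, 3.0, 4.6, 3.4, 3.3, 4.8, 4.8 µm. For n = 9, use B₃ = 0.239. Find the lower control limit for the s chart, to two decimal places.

0.88

s̄ = (3.3 + 4.1 + 2.7 + 3.0 + 3.0 + 4.6 + 3.4 + 3.3 + 4.8 + 4.8) / 10 = 3.7000
LCL_s = B₃·s̄ = 0.239 × 3.7000 = 0.8843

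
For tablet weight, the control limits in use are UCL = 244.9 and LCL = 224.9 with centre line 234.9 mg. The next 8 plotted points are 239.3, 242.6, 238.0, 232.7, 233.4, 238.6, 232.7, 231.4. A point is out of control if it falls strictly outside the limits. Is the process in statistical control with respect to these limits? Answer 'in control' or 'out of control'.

in control

All 8 points lie within [224.9, 244.9].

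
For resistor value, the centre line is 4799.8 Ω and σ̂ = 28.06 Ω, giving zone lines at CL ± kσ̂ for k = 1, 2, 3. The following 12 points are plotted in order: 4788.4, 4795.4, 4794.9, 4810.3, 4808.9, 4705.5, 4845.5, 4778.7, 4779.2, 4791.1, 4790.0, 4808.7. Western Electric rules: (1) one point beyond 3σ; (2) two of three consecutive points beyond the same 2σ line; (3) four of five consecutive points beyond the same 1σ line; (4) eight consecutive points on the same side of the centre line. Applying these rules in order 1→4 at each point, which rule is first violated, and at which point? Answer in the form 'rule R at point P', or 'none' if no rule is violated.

Zone of each point (C = within 1σ̂, B = 1σ̂–2σ̂, A = 2σ̂–3σ̂, * = beyond 3σ̂; sign = side of CL): 1:-C, 2:-C, 3:-C, 4:+C, 5:+C, 6:-*, 7:+B, 8:-C, 9:-C, 10:-C, 11:-C, 12:+C
Rule 1 (one point beyond the 3σ limits) is satisfied at point 6.

rule 1 at point 6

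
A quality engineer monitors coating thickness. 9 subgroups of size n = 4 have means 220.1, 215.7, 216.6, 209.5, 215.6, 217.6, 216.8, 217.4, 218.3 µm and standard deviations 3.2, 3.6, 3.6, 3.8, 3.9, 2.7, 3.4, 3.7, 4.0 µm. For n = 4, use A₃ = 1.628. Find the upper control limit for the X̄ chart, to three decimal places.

222.170

X̄̄ = (220.1 + 215.7 + 216.6 + 209.5 + 215.6 + 217.6 + 216.8 + 217.4 + 218.3) / 9 = 216.4000
s̄ = (3.2 + 3.6 + 3.6 + 3.8 + 3.9 + 2.7 + 3.4 + 3.7 + 4.0) / 9 = 3.5444
UCL = X̄̄ + A₃·s̄ = 216.4000 + 1.628 × 3.5444 = 222.1704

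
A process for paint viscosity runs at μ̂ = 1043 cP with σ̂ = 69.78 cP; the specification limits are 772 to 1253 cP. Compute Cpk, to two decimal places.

Cpu = (USL − μ̂) / (3σ̂) = (1253 − 1043) / (3 × 69.78) = 1.0032; Cpl = (μ̂ − LSL) / (3σ̂) = (1043 − 772) / (3 × 69.78) = 1.2945; Cpk = min(Cpu, Cpl) = 1.0032

1.00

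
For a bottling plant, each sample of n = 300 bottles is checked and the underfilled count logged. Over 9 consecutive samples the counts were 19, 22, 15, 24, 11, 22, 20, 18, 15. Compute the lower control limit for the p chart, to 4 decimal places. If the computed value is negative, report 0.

0.0199

p̄ = Σdᵢ / (k·n) = 166 / (9 × 300) = 0.06148
LCL = p̄ − 3·√(p̄(1−p̄)/n) = 0.06148 − 3 × 0.01387 = 0.01988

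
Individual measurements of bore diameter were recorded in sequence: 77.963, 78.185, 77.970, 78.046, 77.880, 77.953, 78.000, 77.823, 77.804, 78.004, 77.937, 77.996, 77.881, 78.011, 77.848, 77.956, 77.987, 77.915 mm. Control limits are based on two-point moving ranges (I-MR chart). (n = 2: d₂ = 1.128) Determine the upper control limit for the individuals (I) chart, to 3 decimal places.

78.257

X̄ = (77.963 + 78.185 + 77.970 + 78.046 + 77.880 + 77.953 + 78.000 + 77.823 + 77.804 + 78.004 + 77.937 + 77.996 + 77.881 + 78.011 + 77.848 + 77.956 + 77.987 + 77.915) / 18 = 77.9533
Moving ranges: 0.222, 0.215, 0.076, 0.166, 0.073, 0.047, 0.177, 0.019, 0.200, 0.067, 0.059, 0.115, 0.130, 0.163, 0.108, 0.031, 0.072; M̄R̄ = 1.9400 / 17 = 0.1141
UCL = X̄ + 3·M̄R̄/d₂ = 77.9533 + 3 × 0.1141 / 1.128 = 78.2568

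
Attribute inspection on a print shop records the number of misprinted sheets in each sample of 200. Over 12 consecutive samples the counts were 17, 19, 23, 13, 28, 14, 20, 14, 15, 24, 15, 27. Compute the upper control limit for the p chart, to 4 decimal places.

0.1577

p̄ = Σdᵢ / (k·n) = 229 / (12 × 200) = 0.09542
UCL = p̄ + 3·√(p̄(1−p̄)/n) = 0.09542 + 3 × √(0.09542×0.90458/200) = 0.09542 + 3 × 0.02077 = 0.15774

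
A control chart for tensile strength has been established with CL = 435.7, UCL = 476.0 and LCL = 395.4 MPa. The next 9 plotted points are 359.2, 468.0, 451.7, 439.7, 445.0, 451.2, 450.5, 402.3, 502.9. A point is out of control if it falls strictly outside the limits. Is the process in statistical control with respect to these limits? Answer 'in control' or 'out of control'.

out of control

Compare each point to [395.4, 476.0]: sample 1 = 359.2 < LCL; sample 9 = 502.9 > UCL.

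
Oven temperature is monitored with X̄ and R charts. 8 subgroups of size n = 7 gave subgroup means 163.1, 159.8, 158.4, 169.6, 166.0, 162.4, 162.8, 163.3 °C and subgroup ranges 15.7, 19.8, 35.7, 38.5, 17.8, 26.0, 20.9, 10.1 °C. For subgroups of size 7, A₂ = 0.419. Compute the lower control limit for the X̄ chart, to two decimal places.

X̄̄ = (163.1 + 159.8 + 158.4 + 169.6 + 166.0 + 162.4 + 162.8 + 163.3) / 8 = 1305.4000 / 8 = 163.1750
R̄ = (15.7 + 19.8 + 35.7 + 38.5 + 17.8 + 26.0 + 20.9 + 10.1) / 8 = 184.5000 / 8 = 23.0625
LCL = X̄̄ − A₂·R̄ = 163.1750 − 0.419 × 23.0625 = 153.5118

153.51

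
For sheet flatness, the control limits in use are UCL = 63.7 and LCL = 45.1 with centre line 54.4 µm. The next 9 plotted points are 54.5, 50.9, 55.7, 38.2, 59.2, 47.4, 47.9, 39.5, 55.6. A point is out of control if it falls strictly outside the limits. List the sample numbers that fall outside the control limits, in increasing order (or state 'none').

4, 8

Compare each point to [45.1, 63.7]: sample 4 = 38.2 < LCL; sample 8 = 39.5 < LCL.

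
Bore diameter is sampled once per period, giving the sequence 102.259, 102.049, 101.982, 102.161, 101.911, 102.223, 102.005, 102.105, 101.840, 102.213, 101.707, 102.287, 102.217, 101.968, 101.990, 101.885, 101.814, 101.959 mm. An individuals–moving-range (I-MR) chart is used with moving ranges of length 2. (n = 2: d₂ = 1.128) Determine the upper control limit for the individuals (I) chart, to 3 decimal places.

X̄ = (102.259 + 102.049 + 101.982 + 102.161 + 101.911 + 102.223 + 102.005 + 102.105 + 101.840 + 102.213 + 101.707 + 102.287 + 102.217 + 101.968 + 101.990 + 101.885 + 101.814 + 101.959) / 18 = 102.0319
Moving ranges: 0.210, 0.067, 0.179, 0.250, 0.312, 0.218, 0.100, 0.265, 0.373, 0.506, 0.580, 0.070, 0.249, 0.022, 0.105, 0.071, 0.145; M̄R̄ = 3.7220 / 17 = 0.2189
UCL = X̄ + 3·M̄R̄/d₂ = 102.0319 + 3 × 0.2189 / 1.128 = 102.6142

102.614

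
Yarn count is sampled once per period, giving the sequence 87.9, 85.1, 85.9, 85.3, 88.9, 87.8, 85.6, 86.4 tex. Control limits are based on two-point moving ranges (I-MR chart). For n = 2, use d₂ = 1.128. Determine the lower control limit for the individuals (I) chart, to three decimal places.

X̄ = (87.9 + 85.1 + 85.9 + 85.3 + 88.9 + 87.8 + 85.6 + 86.4) / 8 = 86.6125
Moving ranges: 2.8, 0.8, 0.6, 3.6, 1.1, 2.2, 0.8; M̄R̄ = 11.9000 / 7 = 1.7000
LCL = X̄ − 3·M̄R̄/d₂ = 86.6125 − 3 × 1.7000 / 1.128 = 82.0912

82.091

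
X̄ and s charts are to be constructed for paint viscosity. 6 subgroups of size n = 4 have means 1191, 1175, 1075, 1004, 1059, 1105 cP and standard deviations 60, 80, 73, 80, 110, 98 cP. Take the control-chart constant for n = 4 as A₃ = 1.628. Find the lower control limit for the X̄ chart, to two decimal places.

X̄̄ = (1191 + 1175 + 1075 + 1004 + 1059 + 1105) / 6 = 1101.5000
s̄ = (60 + 80 + 73 + 80 + 110 + 98) / 6 = 83.5000
LCL = X̄̄ − A₃·s̄ = 1101.5000 − 1.628 × 83.5000 = 965.5620

965.56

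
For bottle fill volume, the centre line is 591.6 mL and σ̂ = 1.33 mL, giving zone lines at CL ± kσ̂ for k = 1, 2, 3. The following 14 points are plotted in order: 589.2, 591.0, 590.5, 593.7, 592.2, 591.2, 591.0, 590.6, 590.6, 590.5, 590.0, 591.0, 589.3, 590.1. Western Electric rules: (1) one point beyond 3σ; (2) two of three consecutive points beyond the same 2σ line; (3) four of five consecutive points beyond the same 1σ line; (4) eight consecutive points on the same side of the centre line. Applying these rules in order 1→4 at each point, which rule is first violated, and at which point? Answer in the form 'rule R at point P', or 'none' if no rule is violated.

Zone of each point (C = within 1σ̂, B = 1σ̂–2σ̂, A = 2σ̂–3σ̂, * = beyond 3σ̂; sign = side of CL): 1:-B, 2:-C, 3:-C, 4:+B, 5:+C, 6:-C, 7:-C, 8:-C, 9:-C, 10:-C, 11:-B, 12:-C, 13:-B, 14:-B
Rule 4 (eight consecutive points on the same side of the centre line) is satisfied at point 13.

rule 4 at point 13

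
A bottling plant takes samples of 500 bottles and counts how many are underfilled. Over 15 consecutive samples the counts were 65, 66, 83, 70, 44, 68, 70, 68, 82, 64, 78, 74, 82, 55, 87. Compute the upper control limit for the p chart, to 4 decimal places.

p̄ = Σdᵢ / (k·n) = 1056 / (15 × 500) = 0.14080
UCL = p̄ + 3·√(p̄(1−p̄)/n) = 0.14080 + 3 × √(0.14080×0.85920/500) = 0.14080 + 3 × 0.01555 = 0.18746

0.1875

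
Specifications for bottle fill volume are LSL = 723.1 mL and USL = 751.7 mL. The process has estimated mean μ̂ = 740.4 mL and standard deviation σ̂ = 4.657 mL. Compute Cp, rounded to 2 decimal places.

Cp = (USL − LSL) / (6σ̂) = (751.7 − 723.1) / (6 × 4.657) = 28.6000 / 27.9420 = 1.0235

1.02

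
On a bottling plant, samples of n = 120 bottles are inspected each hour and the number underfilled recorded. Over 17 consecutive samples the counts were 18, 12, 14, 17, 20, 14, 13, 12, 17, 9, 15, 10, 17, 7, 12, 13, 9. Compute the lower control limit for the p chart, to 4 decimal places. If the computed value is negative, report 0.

0.0258

p̄ = Σdᵢ / (k·n) = 229 / (17 × 120) = 0.11225
LCL = p̄ − 3·√(p̄(1−p̄)/n) = 0.11225 − 3 × 0.02882 = 0.02580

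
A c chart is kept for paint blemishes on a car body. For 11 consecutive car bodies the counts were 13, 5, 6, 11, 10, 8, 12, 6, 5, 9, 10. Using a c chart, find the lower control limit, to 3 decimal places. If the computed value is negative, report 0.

0.000

c̄ = (13 + 5 + 6 + 11 + 10 + 8 + 12 + 6 + 5 + 9 + 10) / 11 = 95 / 11 = 8.6364
LCL = c̄ − 3√c̄ = 8.6364 − 3 × 2.9388 = -0.1799 → 0 (cannot be negative)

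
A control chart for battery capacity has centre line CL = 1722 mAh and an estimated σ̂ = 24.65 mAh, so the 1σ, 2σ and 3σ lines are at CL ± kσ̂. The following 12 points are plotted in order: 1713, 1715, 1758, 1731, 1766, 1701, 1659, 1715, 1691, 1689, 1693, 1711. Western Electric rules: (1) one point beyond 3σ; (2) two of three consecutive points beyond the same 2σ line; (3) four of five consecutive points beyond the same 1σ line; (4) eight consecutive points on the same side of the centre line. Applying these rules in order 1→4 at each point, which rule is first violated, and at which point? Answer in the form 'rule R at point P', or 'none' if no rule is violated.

Zone of each point (C = within 1σ̂, B = 1σ̂–2σ̂, A = 2σ̂–3σ̂, * = beyond 3σ̂; sign = side of CL): 1:-C, 2:-C, 3:+B, 4:+C, 5:+B, 6:-C, 7:-A, 8:-C, 9:-B, 10:-B, 11:-B, 12:-C
Rule 3 (four of five consecutive points beyond the same 1σ limit) is satisfied at point 11.

rule 3 at point 11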